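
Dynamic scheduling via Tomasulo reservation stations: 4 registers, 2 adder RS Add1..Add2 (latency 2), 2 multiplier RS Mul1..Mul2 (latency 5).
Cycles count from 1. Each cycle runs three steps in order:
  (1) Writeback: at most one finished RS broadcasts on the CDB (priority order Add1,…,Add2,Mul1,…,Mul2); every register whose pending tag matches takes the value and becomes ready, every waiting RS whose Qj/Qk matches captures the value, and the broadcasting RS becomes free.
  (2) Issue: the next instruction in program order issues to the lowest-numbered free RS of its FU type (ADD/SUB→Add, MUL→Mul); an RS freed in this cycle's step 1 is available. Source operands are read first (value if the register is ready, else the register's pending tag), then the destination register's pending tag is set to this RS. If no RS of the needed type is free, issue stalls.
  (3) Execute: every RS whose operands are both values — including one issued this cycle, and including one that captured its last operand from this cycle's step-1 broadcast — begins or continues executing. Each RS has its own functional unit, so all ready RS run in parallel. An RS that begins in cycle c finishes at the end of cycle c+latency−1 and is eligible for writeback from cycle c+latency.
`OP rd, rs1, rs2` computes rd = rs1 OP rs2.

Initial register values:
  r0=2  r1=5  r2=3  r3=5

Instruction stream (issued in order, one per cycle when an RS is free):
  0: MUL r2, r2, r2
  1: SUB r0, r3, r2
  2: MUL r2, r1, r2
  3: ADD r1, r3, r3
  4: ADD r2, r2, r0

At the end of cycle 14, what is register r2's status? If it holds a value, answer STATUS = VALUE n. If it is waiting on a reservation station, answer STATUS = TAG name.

  c1: issue MUL r2<-Mul1  regs: r0:2,r1:5,r2:Mul1,r3:5
  c2: issue SUB r0<-Add1  regs: r0:Add1,r1:5,r2:Mul1,r3:5
  c3: issue MUL r2<-Mul2  regs: r0:Add1,r1:5,r2:Mul2,r3:5
  c4: issue ADD r1<-Add2  regs: r0:Add1,r1:Add2,r2:Mul2,r3:5
  c5: stall  regs: r0:Add1,r1:Add2,r2:Mul2,r3:5
  c6: CDB Add2=10; issue ADD r2<-Add2  regs: r0:Add1,r1:10,r2:Add2,r3:5
  c7: CDB Mul1=9  regs: r0:Add1,r1:10,r2:Add2,r3:5
  c8: -  regs: r0:Add1,r1:10,r2:Add2,r3:5
  c9: CDB Add1=-4  regs: r0:-4,r1:10,r2:Add2,r3:5
  c10: -  regs: r0:-4,r1:10,r2:Add2,r3:5
  c11: -  regs: r0:-4,r1:10,r2:Add2,r3:5
  c12: CDB Mul2=45  regs: r0:-4,r1:10,r2:Add2,r3:5
  c13: -  regs: r0:-4,r1:10,r2:Add2,r3:5
  c14: CDB Add2=41  regs: r0:-4,r1:10,r2:41,r3:5

STATUS = VALUE 41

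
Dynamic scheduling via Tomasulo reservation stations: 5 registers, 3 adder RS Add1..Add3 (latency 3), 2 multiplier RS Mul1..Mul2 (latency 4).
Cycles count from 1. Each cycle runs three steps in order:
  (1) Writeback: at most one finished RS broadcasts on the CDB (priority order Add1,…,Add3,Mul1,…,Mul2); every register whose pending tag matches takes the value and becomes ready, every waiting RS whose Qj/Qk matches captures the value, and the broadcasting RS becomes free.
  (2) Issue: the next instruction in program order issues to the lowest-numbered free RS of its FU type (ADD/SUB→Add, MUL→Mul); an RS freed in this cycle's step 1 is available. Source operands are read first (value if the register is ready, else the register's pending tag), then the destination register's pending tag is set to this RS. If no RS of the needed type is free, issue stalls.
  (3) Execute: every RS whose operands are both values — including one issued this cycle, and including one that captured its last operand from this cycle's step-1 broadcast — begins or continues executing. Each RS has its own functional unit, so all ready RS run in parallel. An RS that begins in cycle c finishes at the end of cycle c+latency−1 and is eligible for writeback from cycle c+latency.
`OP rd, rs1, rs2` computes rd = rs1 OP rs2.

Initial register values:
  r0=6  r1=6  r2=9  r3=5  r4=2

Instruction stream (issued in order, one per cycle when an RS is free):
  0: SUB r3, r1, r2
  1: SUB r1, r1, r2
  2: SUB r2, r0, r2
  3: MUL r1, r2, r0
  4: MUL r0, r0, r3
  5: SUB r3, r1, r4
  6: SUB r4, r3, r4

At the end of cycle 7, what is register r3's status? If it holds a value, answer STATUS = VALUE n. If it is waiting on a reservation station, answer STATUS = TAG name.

  c1: issue SUB r3<-Add1  regs: r0:6,r1:6,r2:9,r3:Add1,r4:2
  c2: issue SUB r1<-Add2  regs: r0:6,r1:Add2,r2:9,r3:Add1,r4:2
  c3: issue SUB r2<-Add3  regs: r0:6,r1:Add2,r2:Add3,r3:Add1,r4:2
  c4: CDB Add1=-3; issue MUL r1<-Mul1  regs: r0:6,r1:Mul1,r2:Add3,r3:-3,r4:2
  c5: CDB Add2=-3; issue MUL r0<-Mul2  regs: r0:Mul2,r1:Mul1,r2:Add3,r3:-3,r4:2
  c6: CDB Add3=-3; issue SUB r3<-Add1  regs: r0:Mul2,r1:Mul1,r2:-3,r3:Add1,r4:2
  c7: issue SUB r4<-Add2  regs: r0:Mul2,r1:Mul1,r2:-3,r3:Add1,r4:Add2

STATUS = TAG Add1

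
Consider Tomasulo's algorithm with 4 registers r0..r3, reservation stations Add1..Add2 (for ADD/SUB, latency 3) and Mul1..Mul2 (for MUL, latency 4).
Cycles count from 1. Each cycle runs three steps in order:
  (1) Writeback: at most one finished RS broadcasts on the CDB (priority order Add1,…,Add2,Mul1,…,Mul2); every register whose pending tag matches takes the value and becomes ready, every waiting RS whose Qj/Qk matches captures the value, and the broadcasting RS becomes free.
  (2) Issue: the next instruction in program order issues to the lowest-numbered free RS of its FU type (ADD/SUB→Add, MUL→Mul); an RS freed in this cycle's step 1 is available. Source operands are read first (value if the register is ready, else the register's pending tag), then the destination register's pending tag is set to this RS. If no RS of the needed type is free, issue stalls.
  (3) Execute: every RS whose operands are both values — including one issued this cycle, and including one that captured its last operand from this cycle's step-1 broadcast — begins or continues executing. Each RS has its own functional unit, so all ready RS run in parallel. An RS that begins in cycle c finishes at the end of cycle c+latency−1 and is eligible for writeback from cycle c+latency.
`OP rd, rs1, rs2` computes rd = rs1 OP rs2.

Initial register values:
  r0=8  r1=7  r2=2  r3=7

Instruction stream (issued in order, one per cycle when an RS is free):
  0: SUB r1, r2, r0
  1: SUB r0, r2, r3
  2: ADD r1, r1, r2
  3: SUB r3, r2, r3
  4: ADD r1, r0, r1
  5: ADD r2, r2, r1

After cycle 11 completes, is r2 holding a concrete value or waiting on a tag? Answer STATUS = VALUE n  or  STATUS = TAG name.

  c1: issue SUB r1<-Add1  regs: r0:8,r1:Add1,r2:2,r3:7
  c2: issue SUB r0<-Add2  regs: r0:Add2,r1:Add1,r2:2,r3:7
  c3: stall  regs: r0:Add2,r1:Add1,r2:2,r3:7
  c4: CDB Add1=-6; issue ADD r1<-Add1  regs: r0:Add2,r1:Add1,r2:2,r3:7
  c5: CDB Add2=-5; issue SUB r3<-Add2  regs: r0:-5,r1:Add1,r2:2,r3:Add2
  c6: stall  regs: r0:-5,r1:Add1,r2:2,r3:Add2
  c7: CDB Add1=-4; issue ADD r1<-Add1  regs: r0:-5,r1:Add1,r2:2,r3:Add2
  c8: CDB Add2=-5; issue ADD r2<-Add2  regs: r0:-5,r1:Add1,r2:Add2,r3:-5
  c9: -  regs: r0:-5,r1:Add1,r2:Add2,r3:-5
  c10: CDB Add1=-9  regs: r0:-5,r1:-9,r2:Add2,r3:-5
  c11: -  regs: r0:-5,r1:-9,r2:Add2,r3:-5

STATUS = TAG Add2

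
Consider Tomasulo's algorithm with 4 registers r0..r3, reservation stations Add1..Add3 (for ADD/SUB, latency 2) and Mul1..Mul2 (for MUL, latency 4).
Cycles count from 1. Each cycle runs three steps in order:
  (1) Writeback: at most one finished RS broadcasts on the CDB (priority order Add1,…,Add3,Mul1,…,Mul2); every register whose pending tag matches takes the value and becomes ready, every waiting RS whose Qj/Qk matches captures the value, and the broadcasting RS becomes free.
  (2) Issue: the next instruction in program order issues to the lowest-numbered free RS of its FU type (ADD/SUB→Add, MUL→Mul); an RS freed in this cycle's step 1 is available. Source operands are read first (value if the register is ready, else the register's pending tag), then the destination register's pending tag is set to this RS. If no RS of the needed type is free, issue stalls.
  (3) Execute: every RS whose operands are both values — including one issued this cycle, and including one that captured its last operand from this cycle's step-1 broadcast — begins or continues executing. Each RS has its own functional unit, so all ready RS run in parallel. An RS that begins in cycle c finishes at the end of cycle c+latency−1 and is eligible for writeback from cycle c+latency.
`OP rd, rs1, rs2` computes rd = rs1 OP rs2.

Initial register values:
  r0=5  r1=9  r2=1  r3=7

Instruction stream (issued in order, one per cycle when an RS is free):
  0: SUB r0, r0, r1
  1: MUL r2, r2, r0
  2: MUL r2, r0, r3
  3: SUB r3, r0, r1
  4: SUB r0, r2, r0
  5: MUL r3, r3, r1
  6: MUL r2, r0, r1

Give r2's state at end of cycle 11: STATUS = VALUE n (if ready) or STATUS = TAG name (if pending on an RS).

c1: issue SUB r0<-Add1 | r0:Add1,r1:9,r2:1,r3:7
c2: issue MUL r2<-Mul1 | r0:Add1,r1:9,r2:Mul1,r3:7
c3: CDB Add1=-4; issue MUL r2<-Mul2 | r0:-4,r1:9,r2:Mul2,r3:7
c4: issue SUB r3<-Add1 | r0:-4,r1:9,r2:Mul2,r3:Add1
c5: issue SUB r0<-Add2 | r0:Add2,r1:9,r2:Mul2,r3:Add1
c6: CDB Add1=-13; stall | r0:Add2,r1:9,r2:Mul2,r3:-13
c7: CDB Mul1=-4; issue MUL r3<-Mul1 | r0:Add2,r1:9,r2:Mul2,r3:Mul1
c8: CDB Mul2=-28; issue MUL r2<-Mul2 | r0:Add2,r1:9,r2:Mul2,r3:Mul1
c9: - | r0:Add2,r1:9,r2:Mul2,r3:Mul1
c10: CDB Add2=-24 | r0:-24,r1:9,r2:Mul2,r3:Mul1
c11: CDB Mul1=-117 | r0:-24,r1:9,r2:Mul2,r3:-117

STATUS = TAG Mul2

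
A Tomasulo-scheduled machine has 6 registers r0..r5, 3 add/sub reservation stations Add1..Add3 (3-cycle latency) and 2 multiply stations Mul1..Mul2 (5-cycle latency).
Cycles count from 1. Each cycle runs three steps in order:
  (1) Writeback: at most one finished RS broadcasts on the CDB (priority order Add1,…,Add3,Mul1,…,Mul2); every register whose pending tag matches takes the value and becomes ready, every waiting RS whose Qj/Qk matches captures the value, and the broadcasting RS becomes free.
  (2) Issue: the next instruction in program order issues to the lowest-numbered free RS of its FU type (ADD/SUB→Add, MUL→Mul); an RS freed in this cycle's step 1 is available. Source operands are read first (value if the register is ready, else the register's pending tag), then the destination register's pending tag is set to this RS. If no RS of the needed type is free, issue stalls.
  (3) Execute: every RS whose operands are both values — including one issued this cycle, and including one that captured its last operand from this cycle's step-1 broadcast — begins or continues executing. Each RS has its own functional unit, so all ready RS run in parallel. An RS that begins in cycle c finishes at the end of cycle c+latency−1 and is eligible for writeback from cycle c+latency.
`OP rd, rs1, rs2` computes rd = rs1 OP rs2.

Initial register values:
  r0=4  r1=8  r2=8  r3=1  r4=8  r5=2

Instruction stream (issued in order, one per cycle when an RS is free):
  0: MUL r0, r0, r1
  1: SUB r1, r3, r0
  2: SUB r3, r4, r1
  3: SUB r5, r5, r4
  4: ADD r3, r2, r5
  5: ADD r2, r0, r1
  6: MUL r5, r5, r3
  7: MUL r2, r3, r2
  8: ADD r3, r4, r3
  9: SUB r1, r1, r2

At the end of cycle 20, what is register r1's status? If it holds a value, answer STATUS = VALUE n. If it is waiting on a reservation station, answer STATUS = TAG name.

c1: issue MUL r0<-Mul1 | r0:Mul1,r1:8,r2:8,r3:1,r4:8,r5:2
c2: issue SUB r1<-Add1 | r0:Mul1,r1:Add1,r2:8,r3:1,r4:8,r5:2
c3: issue SUB r3<-Add2 | r0:Mul1,r1:Add1,r2:8,r3:Add2,r4:8,r5:2
c4: issue SUB r5<-Add3 | r0:Mul1,r1:Add1,r2:8,r3:Add2,r4:8,r5:Add3
c5: stall | r0:Mul1,r1:Add1,r2:8,r3:Add2,r4:8,r5:Add3
c6: CDB Mul1=32; stall | r0:32,r1:Add1,r2:8,r3:Add2,r4:8,r5:Add3
c7: CDB Add3=-6; issue ADD r3<-Add3 | r0:32,r1:Add1,r2:8,r3:Add3,r4:8,r5:-6
c8: stall | r0:32,r1:Add1,r2:8,r3:Add3,r4:8,r5:-6
c9: CDB Add1=-31; issue ADD r2<-Add1 | r0:32,r1:-31,r2:Add1,r3:Add3,r4:8,r5:-6
c10: CDB Add3=2; issue MUL r5<-Mul1 | r0:32,r1:-31,r2:Add1,r3:2,r4:8,r5:Mul1
c11: issue MUL r2<-Mul2 | r0:32,r1:-31,r2:Mul2,r3:2,r4:8,r5:Mul1
c12: CDB Add1=1; issue ADD r3<-Add1 | r0:32,r1:-31,r2:Mul2,r3:Add1,r4:8,r5:Mul1
c13: CDB Add2=39; issue SUB r1<-Add2 | r0:32,r1:Add2,r2:Mul2,r3:Add1,r4:8,r5:Mul1
c14: - | r0:32,r1:Add2,r2:Mul2,r3:Add1,r4:8,r5:Mul1
c15: CDB Add1=10 | r0:32,r1:Add2,r2:Mul2,r3:10,r4:8,r5:Mul1
c16: CDB Mul1=-12 | r0:32,r1:Add2,r2:Mul2,r3:10,r4:8,r5:-12
c17: CDB Mul2=2 | r0:32,r1:Add2,r2:2,r3:10,r4:8,r5:-12
c18: - | r0:32,r1:Add2,r2:2,r3:10,r4:8,r5:-12
c19: - | r0:32,r1:Add2,r2:2,r3:10,r4:8,r5:-12
c20: CDB Add2=-33 | r0:32,r1:-33,r2:2,r3:10,r4:8,r5:-12

STATUS = VALUE -33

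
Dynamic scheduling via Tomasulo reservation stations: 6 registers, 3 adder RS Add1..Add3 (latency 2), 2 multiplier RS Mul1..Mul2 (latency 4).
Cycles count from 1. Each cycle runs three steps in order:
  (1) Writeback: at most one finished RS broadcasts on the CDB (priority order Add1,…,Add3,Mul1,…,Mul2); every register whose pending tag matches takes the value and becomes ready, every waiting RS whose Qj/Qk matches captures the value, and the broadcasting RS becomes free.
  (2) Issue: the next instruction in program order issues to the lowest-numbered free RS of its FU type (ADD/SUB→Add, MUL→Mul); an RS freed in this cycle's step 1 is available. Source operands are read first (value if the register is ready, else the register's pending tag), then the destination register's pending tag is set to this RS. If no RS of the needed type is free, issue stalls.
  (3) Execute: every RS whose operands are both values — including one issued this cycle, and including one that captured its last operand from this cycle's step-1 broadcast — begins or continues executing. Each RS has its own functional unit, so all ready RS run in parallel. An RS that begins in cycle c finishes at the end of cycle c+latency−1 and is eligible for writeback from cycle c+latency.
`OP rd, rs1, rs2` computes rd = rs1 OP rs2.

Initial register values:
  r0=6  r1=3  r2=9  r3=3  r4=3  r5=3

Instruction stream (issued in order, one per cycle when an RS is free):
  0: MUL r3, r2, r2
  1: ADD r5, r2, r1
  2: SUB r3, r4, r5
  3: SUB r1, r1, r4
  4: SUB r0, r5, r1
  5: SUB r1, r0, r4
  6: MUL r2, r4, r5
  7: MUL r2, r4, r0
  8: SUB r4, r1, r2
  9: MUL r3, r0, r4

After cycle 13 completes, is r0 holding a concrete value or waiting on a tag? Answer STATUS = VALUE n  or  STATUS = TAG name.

STATUS = VALUE 12

  c1: issue MUL r3<-Mul1  regs: r0:6,r1:3,r2:9,r3:Mul1,r4:3,r5:3
  c2: issue ADD r5<-Add1  regs: r0:6,r1:3,r2:9,r3:Mul1,r4:3,r5:Add1
  c3: issue SUB r3<-Add2  regs: r0:6,r1:3,r2:9,r3:Add2,r4:3,r5:Add1
  c4: CDB Add1=12; issue SUB r1<-Add1  regs: r0:6,r1:Add1,r2:9,r3:Add2,r4:3,r5:12
  c5: CDB Mul1=81; issue SUB r0<-Add3  regs: r0:Add3,r1:Add1,r2:9,r3:Add2,r4:3,r5:12
  c6: CDB Add1=0; issue SUB r1<-Add1  regs: r0:Add3,r1:Add1,r2:9,r3:Add2,r4:3,r5:12
  c7: CDB Add2=-9; issue MUL r2<-Mul1  regs: r0:Add3,r1:Add1,r2:Mul1,r3:-9,r4:3,r5:12
  c8: CDB Add3=12; issue MUL r2<-Mul2  regs: r0:12,r1:Add1,r2:Mul2,r3:-9,r4:3,r5:12
  c9: issue SUB r4<-Add2  regs: r0:12,r1:Add1,r2:Mul2,r3:-9,r4:Add2,r5:12
  c10: CDB Add1=9; stall  regs: r0:12,r1:9,r2:Mul2,r3:-9,r4:Add2,r5:12
  c11: CDB Mul1=36; issue MUL r3<-Mul1  regs: r0:12,r1:9,r2:Mul2,r3:Mul1,r4:Add2,r5:12
  c12: CDB Mul2=36  regs: r0:12,r1:9,r2:36,r3:Mul1,r4:Add2,r5:12
  c13: -  regs: r0:12,r1:9,r2:36,r3:Mul1,r4:Add2,r5:12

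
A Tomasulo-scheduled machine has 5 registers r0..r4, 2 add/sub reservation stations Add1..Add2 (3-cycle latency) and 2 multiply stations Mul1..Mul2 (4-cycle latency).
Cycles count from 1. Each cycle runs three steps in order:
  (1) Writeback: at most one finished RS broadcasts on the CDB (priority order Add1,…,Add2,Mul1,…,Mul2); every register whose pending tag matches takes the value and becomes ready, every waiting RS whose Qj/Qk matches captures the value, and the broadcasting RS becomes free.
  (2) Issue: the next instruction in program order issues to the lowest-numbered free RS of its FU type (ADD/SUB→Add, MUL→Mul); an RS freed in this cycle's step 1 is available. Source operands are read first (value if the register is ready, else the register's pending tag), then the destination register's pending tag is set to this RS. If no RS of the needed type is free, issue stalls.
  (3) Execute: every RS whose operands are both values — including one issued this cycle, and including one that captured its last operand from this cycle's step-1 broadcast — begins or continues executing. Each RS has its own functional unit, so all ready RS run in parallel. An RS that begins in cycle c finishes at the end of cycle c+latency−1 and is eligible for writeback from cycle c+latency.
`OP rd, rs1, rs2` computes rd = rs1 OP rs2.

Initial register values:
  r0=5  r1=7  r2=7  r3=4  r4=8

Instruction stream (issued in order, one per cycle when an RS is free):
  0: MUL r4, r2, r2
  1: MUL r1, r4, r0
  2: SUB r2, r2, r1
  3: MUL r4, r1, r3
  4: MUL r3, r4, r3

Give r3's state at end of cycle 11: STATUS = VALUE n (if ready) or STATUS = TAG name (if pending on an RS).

STATUS = TAG Mul2

c1: issue MUL r4<-Mul1 | r0:5,r1:7,r2:7,r3:4,r4:Mul1
c2: issue MUL r1<-Mul2 | r0:5,r1:Mul2,r2:7,r3:4,r4:Mul1
c3: issue SUB r2<-Add1 | r0:5,r1:Mul2,r2:Add1,r3:4,r4:Mul1
c4: stall | r0:5,r1:Mul2,r2:Add1,r3:4,r4:Mul1
c5: CDB Mul1=49; issue MUL r4<-Mul1 | r0:5,r1:Mul2,r2:Add1,r3:4,r4:Mul1
c6: stall | r0:5,r1:Mul2,r2:Add1,r3:4,r4:Mul1
c7: stall | r0:5,r1:Mul2,r2:Add1,r3:4,r4:Mul1
c8: stall | r0:5,r1:Mul2,r2:Add1,r3:4,r4:Mul1
c9: CDB Mul2=245; issue MUL r3<-Mul2 | r0:5,r1:245,r2:Add1,r3:Mul2,r4:Mul1
c10: - | r0:5,r1:245,r2:Add1,r3:Mul2,r4:Mul1
c11: - | r0:5,r1:245,r2:Add1,r3:Mul2,r4:Mul1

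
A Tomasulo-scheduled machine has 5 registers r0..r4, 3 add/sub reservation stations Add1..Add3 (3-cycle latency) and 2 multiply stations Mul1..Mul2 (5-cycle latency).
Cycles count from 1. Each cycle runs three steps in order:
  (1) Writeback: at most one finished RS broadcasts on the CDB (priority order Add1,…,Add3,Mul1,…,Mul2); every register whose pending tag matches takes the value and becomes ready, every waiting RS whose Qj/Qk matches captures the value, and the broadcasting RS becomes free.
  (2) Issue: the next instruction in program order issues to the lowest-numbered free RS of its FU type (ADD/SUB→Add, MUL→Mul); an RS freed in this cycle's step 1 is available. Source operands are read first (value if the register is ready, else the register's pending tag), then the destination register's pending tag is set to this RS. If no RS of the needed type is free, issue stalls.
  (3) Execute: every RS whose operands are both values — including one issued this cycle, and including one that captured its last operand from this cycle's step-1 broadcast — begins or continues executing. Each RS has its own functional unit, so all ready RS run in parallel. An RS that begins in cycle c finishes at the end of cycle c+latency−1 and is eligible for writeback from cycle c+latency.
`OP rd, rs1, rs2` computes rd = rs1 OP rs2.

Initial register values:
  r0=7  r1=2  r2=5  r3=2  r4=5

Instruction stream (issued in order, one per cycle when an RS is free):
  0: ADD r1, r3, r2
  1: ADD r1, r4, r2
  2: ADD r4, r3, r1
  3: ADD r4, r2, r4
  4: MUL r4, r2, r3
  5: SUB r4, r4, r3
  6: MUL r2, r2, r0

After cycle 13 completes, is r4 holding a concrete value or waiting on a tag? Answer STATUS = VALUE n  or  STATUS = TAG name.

STATUS = VALUE 8

cycle 1: issue ADD r1<-Add1 // r0:7,r1:Add1,r2:5,r3:2,r4:5
cycle 2: issue ADD r1<-Add2 // r0:7,r1:Add2,r2:5,r3:2,r4:5
cycle 3: issue ADD r4<-Add3 // r0:7,r1:Add2,r2:5,r3:2,r4:Add3
cycle 4: CDB Add1=7; issue ADD r4<-Add1 // r0:7,r1:Add2,r2:5,r3:2,r4:Add1
cycle 5: CDB Add2=10; issue MUL r4<-Mul1 // r0:7,r1:10,r2:5,r3:2,r4:Mul1
cycle 6: issue SUB r4<-Add2 // r0:7,r1:10,r2:5,r3:2,r4:Add2
cycle 7: issue MUL r2<-Mul2 // r0:7,r1:10,r2:Mul2,r3:2,r4:Add2
cycle 8: CDB Add3=12 // r0:7,r1:10,r2:Mul2,r3:2,r4:Add2
cycle 9: - // r0:7,r1:10,r2:Mul2,r3:2,r4:Add2
cycle 10: CDB Mul1=10 // r0:7,r1:10,r2:Mul2,r3:2,r4:Add2
cycle 11: CDB Add1=17 // r0:7,r1:10,r2:Mul2,r3:2,r4:Add2
cycle 12: CDB Mul2=35 // r0:7,r1:10,r2:35,r3:2,r4:Add2
cycle 13: CDB Add2=8 // r0:7,r1:10,r2:35,r3:2,r4:8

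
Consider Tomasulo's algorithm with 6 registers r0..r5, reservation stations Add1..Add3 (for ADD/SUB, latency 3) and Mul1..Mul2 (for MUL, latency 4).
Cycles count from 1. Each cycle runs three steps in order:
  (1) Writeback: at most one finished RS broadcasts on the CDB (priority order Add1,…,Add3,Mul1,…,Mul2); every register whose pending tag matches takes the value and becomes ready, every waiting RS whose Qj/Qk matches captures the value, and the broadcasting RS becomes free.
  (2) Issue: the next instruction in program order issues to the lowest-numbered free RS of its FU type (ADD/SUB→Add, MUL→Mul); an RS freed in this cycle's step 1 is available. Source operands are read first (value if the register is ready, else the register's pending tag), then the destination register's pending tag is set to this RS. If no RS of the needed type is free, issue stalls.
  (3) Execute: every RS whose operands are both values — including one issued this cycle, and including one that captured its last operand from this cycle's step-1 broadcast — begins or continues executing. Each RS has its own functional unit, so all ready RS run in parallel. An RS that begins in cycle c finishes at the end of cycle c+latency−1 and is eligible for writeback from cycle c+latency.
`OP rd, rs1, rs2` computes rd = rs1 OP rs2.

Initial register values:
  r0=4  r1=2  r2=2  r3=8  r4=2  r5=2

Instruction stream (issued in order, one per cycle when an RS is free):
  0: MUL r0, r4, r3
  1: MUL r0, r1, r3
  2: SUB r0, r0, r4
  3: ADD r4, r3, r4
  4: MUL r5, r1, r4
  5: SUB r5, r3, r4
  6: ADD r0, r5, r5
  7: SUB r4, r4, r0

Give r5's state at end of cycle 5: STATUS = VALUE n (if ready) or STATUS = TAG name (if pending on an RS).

STATUS = TAG Mul1

cycle 1: issue MUL r0<-Mul1 // r0:Mul1,r1:2,r2:2,r3:8,r4:2,r5:2
cycle 2: issue MUL r0<-Mul2 // r0:Mul2,r1:2,r2:2,r3:8,r4:2,r5:2
cycle 3: issue SUB r0<-Add1 // r0:Add1,r1:2,r2:2,r3:8,r4:2,r5:2
cycle 4: issue ADD r4<-Add2 // r0:Add1,r1:2,r2:2,r3:8,r4:Add2,r5:2
cycle 5: CDB Mul1=16; issue MUL r5<-Mul1 // r0:Add1,r1:2,r2:2,r3:8,r4:Add2,r5:Mul1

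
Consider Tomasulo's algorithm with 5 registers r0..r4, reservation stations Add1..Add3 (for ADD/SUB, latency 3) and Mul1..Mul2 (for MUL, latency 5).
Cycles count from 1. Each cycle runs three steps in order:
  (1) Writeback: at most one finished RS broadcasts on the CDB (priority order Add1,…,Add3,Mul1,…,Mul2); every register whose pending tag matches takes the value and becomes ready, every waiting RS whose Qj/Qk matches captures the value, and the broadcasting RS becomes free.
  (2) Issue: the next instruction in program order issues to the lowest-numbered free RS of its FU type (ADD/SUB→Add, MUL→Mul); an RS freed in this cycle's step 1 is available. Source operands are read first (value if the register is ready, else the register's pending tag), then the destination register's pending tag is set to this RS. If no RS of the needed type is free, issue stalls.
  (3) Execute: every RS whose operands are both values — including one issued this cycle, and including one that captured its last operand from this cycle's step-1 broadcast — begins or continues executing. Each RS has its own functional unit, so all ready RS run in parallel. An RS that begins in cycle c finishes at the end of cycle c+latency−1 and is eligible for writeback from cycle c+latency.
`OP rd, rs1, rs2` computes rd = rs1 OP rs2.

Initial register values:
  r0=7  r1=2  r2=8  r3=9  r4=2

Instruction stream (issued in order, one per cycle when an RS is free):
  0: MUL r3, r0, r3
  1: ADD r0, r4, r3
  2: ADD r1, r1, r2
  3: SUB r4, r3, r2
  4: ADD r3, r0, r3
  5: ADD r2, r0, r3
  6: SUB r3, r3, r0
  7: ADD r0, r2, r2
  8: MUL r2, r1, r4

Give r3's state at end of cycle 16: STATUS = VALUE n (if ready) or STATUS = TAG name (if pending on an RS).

cycle 1: issue MUL r3<-Mul1 // r0:7,r1:2,r2:8,r3:Mul1,r4:2
cycle 2: issue ADD r0<-Add1 // r0:Add1,r1:2,r2:8,r3:Mul1,r4:2
cycle 3: issue ADD r1<-Add2 // r0:Add1,r1:Add2,r2:8,r3:Mul1,r4:2
cycle 4: issue SUB r4<-Add3 // r0:Add1,r1:Add2,r2:8,r3:Mul1,r4:Add3
cycle 5: stall // r0:Add1,r1:Add2,r2:8,r3:Mul1,r4:Add3
cycle 6: CDB Add2=10; issue ADD r3<-Add2 // r0:Add1,r1:10,r2:8,r3:Add2,r4:Add3
cycle 7: CDB Mul1=63; stall // r0:Add1,r1:10,r2:8,r3:Add2,r4:Add3
cycle 8: stall // r0:Add1,r1:10,r2:8,r3:Add2,r4:Add3
cycle 9: stall // r0:Add1,r1:10,r2:8,r3:Add2,r4:Add3
cycle 10: CDB Add1=65; issue ADD r2<-Add1 // r0:65,r1:10,r2:Add1,r3:Add2,r4:Add3
cycle 11: CDB Add3=55; issue SUB r3<-Add3 // r0:65,r1:10,r2:Add1,r3:Add3,r4:55
cycle 12: stall // r0:65,r1:10,r2:Add1,r3:Add3,r4:55
cycle 13: CDB Add2=128; issue ADD r0<-Add2 // r0:Add2,r1:10,r2:Add1,r3:Add3,r4:55
cycle 14: issue MUL r2<-Mul1 // r0:Add2,r1:10,r2:Mul1,r3:Add3,r4:55
cycle 15: - // r0:Add2,r1:10,r2:Mul1,r3:Add3,r4:55
cycle 16: CDB Add1=193 // r0:Add2,r1:10,r2:Mul1,r3:Add3,r4:55

STATUS = TAG Add3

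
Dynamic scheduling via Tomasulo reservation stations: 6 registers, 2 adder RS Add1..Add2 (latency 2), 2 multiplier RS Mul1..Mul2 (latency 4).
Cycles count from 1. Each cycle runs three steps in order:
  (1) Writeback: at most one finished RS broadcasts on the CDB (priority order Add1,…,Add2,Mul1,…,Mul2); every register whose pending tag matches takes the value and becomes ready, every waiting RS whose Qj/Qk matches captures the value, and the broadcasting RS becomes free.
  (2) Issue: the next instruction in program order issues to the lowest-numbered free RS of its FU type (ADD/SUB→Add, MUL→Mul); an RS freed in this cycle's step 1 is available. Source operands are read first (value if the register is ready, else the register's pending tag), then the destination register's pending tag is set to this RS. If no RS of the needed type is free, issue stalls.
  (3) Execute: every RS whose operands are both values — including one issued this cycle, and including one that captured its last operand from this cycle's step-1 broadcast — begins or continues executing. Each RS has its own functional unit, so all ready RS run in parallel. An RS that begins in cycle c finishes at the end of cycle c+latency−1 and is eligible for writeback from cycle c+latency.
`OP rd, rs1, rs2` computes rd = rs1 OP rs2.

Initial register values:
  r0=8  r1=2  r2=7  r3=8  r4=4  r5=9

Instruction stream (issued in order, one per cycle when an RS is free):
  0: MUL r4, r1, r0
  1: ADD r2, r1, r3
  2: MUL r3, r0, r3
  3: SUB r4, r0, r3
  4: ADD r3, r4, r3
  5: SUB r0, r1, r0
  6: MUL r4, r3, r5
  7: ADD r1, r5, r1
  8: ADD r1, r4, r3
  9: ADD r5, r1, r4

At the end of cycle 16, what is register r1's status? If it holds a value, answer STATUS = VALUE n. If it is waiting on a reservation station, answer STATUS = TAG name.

STATUS = TAG Add2

c1: issue MUL r4<-Mul1 | r0:8,r1:2,r2:7,r3:8,r4:Mul1,r5:9
c2: issue ADD r2<-Add1 | r0:8,r1:2,r2:Add1,r3:8,r4:Mul1,r5:9
c3: issue MUL r3<-Mul2 | r0:8,r1:2,r2:Add1,r3:Mul2,r4:Mul1,r5:9
c4: CDB Add1=10; issue SUB r4<-Add1 | r0:8,r1:2,r2:10,r3:Mul2,r4:Add1,r5:9
c5: CDB Mul1=16; issue ADD r3<-Add2 | r0:8,r1:2,r2:10,r3:Add2,r4:Add1,r5:9
c6: stall | r0:8,r1:2,r2:10,r3:Add2,r4:Add1,r5:9
c7: CDB Mul2=64; stall | r0:8,r1:2,r2:10,r3:Add2,r4:Add1,r5:9
c8: stall | r0:8,r1:2,r2:10,r3:Add2,r4:Add1,r5:9
c9: CDB Add1=-56; issue SUB r0<-Add1 | r0:Add1,r1:2,r2:10,r3:Add2,r4:-56,r5:9
c10: issue MUL r4<-Mul1 | r0:Add1,r1:2,r2:10,r3:Add2,r4:Mul1,r5:9
c11: CDB Add1=-6; issue ADD r1<-Add1 | r0:-6,r1:Add1,r2:10,r3:Add2,r4:Mul1,r5:9
c12: CDB Add2=8; issue ADD r1<-Add2 | r0:-6,r1:Add2,r2:10,r3:8,r4:Mul1,r5:9
c13: CDB Add1=11; issue ADD r5<-Add1 | r0:-6,r1:Add2,r2:10,r3:8,r4:Mul1,r5:Add1
c14: - | r0:-6,r1:Add2,r2:10,r3:8,r4:Mul1,r5:Add1
c15: - | r0:-6,r1:Add2,r2:10,r3:8,r4:Mul1,r5:Add1
c16: CDB Mul1=72 | r0:-6,r1:Add2,r2:10,r3:8,r4:72,r5:Add1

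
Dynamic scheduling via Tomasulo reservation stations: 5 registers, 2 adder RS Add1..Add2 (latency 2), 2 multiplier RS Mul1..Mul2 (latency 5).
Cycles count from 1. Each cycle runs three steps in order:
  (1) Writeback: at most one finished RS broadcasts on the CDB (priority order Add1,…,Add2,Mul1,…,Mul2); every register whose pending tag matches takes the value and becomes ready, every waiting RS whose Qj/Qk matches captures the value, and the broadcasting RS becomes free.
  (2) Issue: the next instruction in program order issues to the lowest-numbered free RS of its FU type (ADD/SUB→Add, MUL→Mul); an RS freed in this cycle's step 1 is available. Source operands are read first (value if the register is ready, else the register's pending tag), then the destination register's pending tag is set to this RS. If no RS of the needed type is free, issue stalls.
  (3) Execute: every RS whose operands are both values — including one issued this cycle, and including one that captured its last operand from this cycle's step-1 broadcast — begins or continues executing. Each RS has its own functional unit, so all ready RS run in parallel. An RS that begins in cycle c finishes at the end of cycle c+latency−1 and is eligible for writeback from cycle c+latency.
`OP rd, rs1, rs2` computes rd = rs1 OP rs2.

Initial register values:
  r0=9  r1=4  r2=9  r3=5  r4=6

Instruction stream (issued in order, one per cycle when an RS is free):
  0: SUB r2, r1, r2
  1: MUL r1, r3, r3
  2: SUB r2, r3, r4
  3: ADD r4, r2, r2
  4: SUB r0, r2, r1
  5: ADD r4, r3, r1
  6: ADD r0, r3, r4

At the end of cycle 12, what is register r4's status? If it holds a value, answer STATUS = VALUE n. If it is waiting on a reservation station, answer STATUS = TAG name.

  c1: issue SUB r2<-Add1  regs: r0:9,r1:4,r2:Add1,r3:5,r4:6
  c2: issue MUL r1<-Mul1  regs: r0:9,r1:Mul1,r2:Add1,r3:5,r4:6
  c3: CDB Add1=-5; issue SUB r2<-Add1  regs: r0:9,r1:Mul1,r2:Add1,r3:5,r4:6
  c4: issue ADD r4<-Add2  regs: r0:9,r1:Mul1,r2:Add1,r3:5,r4:Add2
  c5: CDB Add1=-1; issue SUB r0<-Add1  regs: r0:Add1,r1:Mul1,r2:-1,r3:5,r4:Add2
  c6: stall  regs: r0:Add1,r1:Mul1,r2:-1,r3:5,r4:Add2
  c7: CDB Add2=-2; issue ADD r4<-Add2  regs: r0:Add1,r1:Mul1,r2:-1,r3:5,r4:Add2
  c8: CDB Mul1=25; stall  regs: r0:Add1,r1:25,r2:-1,r3:5,r4:Add2
  c9: stall  regs: r0:Add1,r1:25,r2:-1,r3:5,r4:Add2
  c10: CDB Add1=-26; issue ADD r0<-Add1  regs: r0:Add1,r1:25,r2:-1,r3:5,r4:Add2
  c11: CDB Add2=30  regs: r0:Add1,r1:25,r2:-1,r3:5,r4:30
  c12: -  regs: r0:Add1,r1:25,r2:-1,r3:5,r4:30

STATUS = VALUE 30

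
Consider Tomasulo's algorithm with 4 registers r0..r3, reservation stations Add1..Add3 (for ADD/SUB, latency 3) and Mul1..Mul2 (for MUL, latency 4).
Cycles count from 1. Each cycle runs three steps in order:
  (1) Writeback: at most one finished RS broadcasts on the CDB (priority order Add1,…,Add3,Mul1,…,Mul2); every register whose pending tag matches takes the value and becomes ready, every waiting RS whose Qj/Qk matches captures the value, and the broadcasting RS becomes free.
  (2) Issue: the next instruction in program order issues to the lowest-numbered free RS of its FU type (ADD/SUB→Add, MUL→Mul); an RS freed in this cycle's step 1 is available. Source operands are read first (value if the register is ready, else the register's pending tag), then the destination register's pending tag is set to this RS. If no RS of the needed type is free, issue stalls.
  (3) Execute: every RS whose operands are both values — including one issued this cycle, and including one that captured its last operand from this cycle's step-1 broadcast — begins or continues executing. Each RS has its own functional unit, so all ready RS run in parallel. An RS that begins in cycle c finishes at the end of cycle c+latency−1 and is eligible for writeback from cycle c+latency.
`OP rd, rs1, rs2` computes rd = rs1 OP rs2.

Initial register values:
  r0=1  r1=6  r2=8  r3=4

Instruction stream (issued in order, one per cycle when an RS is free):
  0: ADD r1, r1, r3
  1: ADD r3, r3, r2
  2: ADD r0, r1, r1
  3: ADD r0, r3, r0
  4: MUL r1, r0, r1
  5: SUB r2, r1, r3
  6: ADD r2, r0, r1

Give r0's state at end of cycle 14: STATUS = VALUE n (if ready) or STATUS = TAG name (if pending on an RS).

STATUS = VALUE 32

  c1: issue ADD r1<-Add1  regs: r0:1,r1:Add1,r2:8,r3:4
  c2: issue ADD r3<-Add2  regs: r0:1,r1:Add1,r2:8,r3:Add2
  c3: issue ADD r0<-Add3  regs: r0:Add3,r1:Add1,r2:8,r3:Add2
  c4: CDB Add1=10; issue ADD r0<-Add1  regs: r0:Add1,r1:10,r2:8,r3:Add2
  c5: CDB Add2=12; issue MUL r1<-Mul1  regs: r0:Add1,r1:Mul1,r2:8,r3:12
  c6: issue SUB r2<-Add2  regs: r0:Add1,r1:Mul1,r2:Add2,r3:12
  c7: CDB Add3=20; issue ADD r2<-Add3  regs: r0:Add1,r1:Mul1,r2:Add3,r3:12
  c8: -  regs: r0:Add1,r1:Mul1,r2:Add3,r3:12
  c9: -  regs: r0:Add1,r1:Mul1,r2:Add3,r3:12
  c10: CDB Add1=32  regs: r0:32,r1:Mul1,r2:Add3,r3:12
  c11: -  regs: r0:32,r1:Mul1,r2:Add3,r3:12
  c12: -  regs: r0:32,r1:Mul1,r2:Add3,r3:12
  c13: -  regs: r0:32,r1:Mul1,r2:Add3,r3:12
  c14: CDB Mul1=320  regs: r0:32,r1:320,r2:Add3,r3:12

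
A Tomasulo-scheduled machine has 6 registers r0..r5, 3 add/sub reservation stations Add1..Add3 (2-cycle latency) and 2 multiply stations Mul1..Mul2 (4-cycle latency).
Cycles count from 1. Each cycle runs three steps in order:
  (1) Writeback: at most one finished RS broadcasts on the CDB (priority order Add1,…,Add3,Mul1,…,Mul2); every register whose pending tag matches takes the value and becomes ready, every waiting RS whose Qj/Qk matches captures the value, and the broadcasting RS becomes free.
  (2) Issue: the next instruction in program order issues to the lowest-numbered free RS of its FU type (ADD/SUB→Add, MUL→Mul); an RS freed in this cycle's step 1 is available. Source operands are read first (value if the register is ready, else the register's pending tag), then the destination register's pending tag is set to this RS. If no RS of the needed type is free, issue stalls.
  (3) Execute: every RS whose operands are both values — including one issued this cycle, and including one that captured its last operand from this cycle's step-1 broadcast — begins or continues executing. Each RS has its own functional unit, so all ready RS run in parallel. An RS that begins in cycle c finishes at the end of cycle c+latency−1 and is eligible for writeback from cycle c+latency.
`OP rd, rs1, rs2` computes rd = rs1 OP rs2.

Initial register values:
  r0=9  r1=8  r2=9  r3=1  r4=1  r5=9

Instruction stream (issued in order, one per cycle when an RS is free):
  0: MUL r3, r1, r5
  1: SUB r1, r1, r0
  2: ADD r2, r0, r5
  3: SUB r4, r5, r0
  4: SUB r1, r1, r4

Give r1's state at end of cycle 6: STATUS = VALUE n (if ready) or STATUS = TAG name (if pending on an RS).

  c1: issue MUL r3<-Mul1  regs: r0:9,r1:8,r2:9,r3:Mul1,r4:1,r5:9
  c2: issue SUB r1<-Add1  regs: r0:9,r1:Add1,r2:9,r3:Mul1,r4:1,r5:9
  c3: issue ADD r2<-Add2  regs: r0:9,r1:Add1,r2:Add2,r3:Mul1,r4:1,r5:9
  c4: CDB Add1=-1; issue SUB r4<-Add1  regs: r0:9,r1:-1,r2:Add2,r3:Mul1,r4:Add1,r5:9
  c5: CDB Add2=18; issue SUB r1<-Add2  regs: r0:9,r1:Add2,r2:18,r3:Mul1,r4:Add1,r5:9
  c6: CDB Add1=0  regs: r0:9,r1:Add2,r2:18,r3:Mul1,r4:0,r5:9

STATUS = TAG Add2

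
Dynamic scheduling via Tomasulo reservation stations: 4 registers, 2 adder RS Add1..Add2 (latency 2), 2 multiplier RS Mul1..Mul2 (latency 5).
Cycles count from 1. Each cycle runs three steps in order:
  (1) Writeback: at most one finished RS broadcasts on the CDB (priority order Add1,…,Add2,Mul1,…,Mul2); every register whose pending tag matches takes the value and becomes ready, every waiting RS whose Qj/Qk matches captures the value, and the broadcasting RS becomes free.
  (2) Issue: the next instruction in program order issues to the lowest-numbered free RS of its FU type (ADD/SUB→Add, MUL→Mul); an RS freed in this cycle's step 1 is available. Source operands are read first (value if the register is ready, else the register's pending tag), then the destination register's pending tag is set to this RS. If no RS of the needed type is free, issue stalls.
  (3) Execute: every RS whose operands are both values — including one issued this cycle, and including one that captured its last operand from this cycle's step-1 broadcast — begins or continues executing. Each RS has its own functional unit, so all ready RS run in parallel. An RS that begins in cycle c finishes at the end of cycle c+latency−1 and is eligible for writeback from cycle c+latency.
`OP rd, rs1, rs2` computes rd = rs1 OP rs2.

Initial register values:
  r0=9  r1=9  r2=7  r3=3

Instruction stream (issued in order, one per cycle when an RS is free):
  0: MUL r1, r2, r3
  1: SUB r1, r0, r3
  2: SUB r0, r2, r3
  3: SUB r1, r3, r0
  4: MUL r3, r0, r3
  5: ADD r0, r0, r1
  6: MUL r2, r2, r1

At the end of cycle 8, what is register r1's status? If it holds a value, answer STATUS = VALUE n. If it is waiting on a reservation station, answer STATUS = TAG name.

STATUS = VALUE -1

c1: issue MUL r1<-Mul1 | r0:9,r1:Mul1,r2:7,r3:3
c2: issue SUB r1<-Add1 | r0:9,r1:Add1,r2:7,r3:3
c3: issue SUB r0<-Add2 | r0:Add2,r1:Add1,r2:7,r3:3
c4: CDB Add1=6; issue SUB r1<-Add1 | r0:Add2,r1:Add1,r2:7,r3:3
c5: CDB Add2=4; issue MUL r3<-Mul2 | r0:4,r1:Add1,r2:7,r3:Mul2
c6: CDB Mul1=21; issue ADD r0<-Add2 | r0:Add2,r1:Add1,r2:7,r3:Mul2
c7: CDB Add1=-1; issue MUL r2<-Mul1 | r0:Add2,r1:-1,r2:Mul1,r3:Mul2
c8: - | r0:Add2,r1:-1,r2:Mul1,r3:Mul2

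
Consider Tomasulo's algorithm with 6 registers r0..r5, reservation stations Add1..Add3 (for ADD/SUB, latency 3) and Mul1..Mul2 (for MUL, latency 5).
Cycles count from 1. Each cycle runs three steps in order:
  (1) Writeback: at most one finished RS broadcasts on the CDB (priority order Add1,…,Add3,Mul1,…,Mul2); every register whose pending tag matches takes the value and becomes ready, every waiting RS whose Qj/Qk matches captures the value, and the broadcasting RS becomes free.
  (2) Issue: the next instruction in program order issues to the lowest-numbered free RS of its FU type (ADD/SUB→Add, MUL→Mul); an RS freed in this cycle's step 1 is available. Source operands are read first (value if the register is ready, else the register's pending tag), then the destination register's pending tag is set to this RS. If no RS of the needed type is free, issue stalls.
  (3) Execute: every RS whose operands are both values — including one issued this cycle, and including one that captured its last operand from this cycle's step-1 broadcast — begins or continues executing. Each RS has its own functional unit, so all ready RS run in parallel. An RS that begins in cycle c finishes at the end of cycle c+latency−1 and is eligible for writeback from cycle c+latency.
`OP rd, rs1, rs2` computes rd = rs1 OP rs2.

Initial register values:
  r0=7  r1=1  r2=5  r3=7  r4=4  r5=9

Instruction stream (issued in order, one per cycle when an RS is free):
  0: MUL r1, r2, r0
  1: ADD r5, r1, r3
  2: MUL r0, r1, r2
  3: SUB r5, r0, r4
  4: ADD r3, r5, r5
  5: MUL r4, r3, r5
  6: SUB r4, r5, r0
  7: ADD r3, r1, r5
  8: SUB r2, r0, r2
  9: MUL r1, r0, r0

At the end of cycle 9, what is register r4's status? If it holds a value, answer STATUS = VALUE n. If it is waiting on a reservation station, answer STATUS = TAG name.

c1: issue MUL r1<-Mul1 | r0:7,r1:Mul1,r2:5,r3:7,r4:4,r5:9
c2: issue ADD r5<-Add1 | r0:7,r1:Mul1,r2:5,r3:7,r4:4,r5:Add1
c3: issue MUL r0<-Mul2 | r0:Mul2,r1:Mul1,r2:5,r3:7,r4:4,r5:Add1
c4: issue SUB r5<-Add2 | r0:Mul2,r1:Mul1,r2:5,r3:7,r4:4,r5:Add2
c5: issue ADD r3<-Add3 | r0:Mul2,r1:Mul1,r2:5,r3:Add3,r4:4,r5:Add2
c6: CDB Mul1=35; issue MUL r4<-Mul1 | r0:Mul2,r1:35,r2:5,r3:Add3,r4:Mul1,r5:Add2
c7: stall | r0:Mul2,r1:35,r2:5,r3:Add3,r4:Mul1,r5:Add2
c8: stall | r0:Mul2,r1:35,r2:5,r3:Add3,r4:Mul1,r5:Add2
c9: CDB Add1=42; issue SUB r4<-Add1 | r0:Mul2,r1:35,r2:5,r3:Add3,r4:Add1,r5:Add2

STATUS = TAG Add1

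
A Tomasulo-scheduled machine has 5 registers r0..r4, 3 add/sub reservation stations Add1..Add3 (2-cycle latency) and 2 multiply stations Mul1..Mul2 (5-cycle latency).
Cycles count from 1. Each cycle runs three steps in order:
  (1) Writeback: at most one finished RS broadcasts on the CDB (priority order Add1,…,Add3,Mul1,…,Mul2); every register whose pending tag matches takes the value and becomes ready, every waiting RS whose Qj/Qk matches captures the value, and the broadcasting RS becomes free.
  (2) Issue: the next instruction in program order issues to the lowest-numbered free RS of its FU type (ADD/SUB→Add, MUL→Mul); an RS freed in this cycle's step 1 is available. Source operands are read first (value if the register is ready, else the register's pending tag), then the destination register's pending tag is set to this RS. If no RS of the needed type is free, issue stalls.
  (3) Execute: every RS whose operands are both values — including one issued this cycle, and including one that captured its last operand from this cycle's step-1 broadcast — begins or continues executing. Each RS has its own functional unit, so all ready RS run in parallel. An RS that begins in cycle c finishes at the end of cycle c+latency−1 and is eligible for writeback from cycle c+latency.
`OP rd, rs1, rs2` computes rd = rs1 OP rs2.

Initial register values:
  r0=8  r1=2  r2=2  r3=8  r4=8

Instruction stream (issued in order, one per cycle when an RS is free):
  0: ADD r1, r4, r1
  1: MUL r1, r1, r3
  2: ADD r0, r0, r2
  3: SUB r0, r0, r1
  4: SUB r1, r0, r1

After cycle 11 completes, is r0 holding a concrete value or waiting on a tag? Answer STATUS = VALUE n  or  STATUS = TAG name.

c1: issue ADD r1<-Add1 | r0:8,r1:Add1,r2:2,r3:8,r4:8
c2: issue MUL r1<-Mul1 | r0:8,r1:Mul1,r2:2,r3:8,r4:8
c3: CDB Add1=10; issue ADD r0<-Add1 | r0:Add1,r1:Mul1,r2:2,r3:8,r4:8
c4: issue SUB r0<-Add2 | r0:Add2,r1:Mul1,r2:2,r3:8,r4:8
c5: CDB Add1=10; issue SUB r1<-Add1 | r0:Add2,r1:Add1,r2:2,r3:8,r4:8
c6: - | r0:Add2,r1:Add1,r2:2,r3:8,r4:8
c7: - | r0:Add2,r1:Add1,r2:2,r3:8,r4:8
c8: CDB Mul1=80 | r0:Add2,r1:Add1,r2:2,r3:8,r4:8
c9: - | r0:Add2,r1:Add1,r2:2,r3:8,r4:8
c10: CDB Add2=-70 | r0:-70,r1:Add1,r2:2,r3:8,r4:8
c11: - | r0:-70,r1:Add1,r2:2,r3:8,r4:8

STATUS = VALUE -70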